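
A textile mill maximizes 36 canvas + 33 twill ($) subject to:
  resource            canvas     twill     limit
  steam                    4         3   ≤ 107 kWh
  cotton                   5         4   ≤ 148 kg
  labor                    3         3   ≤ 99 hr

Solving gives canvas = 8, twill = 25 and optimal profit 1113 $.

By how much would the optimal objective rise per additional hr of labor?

8

At the optimum: steam uses 107 of 107 (binding); cotton uses 140 of 148 (slack = 8); labor uses 99 of 99 (binding).
Since cotton is not tight, its dual is 0.
Dual feasibility on the basic columns requires 4·y_steam + 3·y_labor = 36, 3·y_steam + 3·y_labor = 33.
This yields shadow prices y_steam = 3, y_labor = 8.
Shadow price of labor = 8.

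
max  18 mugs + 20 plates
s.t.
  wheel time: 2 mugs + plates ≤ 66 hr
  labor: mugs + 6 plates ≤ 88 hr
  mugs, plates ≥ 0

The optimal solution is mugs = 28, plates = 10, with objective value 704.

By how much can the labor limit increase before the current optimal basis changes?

Binding constraints: wheel time, labor. The basis is B = [[2,1],[1,6]] with det 11.
Per unit increase in labor, x* moves by d = (-0.0909, 0.1818).
The basis stays optimal until mugs reaches 0; allowable increase = 308 hr.

308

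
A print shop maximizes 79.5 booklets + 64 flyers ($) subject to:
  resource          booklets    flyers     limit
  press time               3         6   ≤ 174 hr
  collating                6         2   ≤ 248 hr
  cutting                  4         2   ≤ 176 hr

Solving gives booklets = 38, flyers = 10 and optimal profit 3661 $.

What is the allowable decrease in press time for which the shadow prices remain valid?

50

Binding constraints: press time, collating. The basis is B = [[3,6],[6,2]] with det -30.
Per unit decrease in press time, x* moves by d = (0.0667, -0.2).
The basis stays optimal until flyers reaches 0; allowable decrease = 50 hr.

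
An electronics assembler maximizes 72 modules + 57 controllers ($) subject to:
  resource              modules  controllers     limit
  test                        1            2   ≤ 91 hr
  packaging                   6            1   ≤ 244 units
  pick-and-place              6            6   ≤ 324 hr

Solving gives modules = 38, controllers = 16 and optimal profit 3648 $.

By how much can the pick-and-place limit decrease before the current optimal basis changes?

80

Binding constraints: packaging, pick-and-place. The basis is B = [[6,1],[6,6]] with det 30.
Per unit decrease in pick-and-place, x* moves by d = (0.0333, -0.2).
The basis stays optimal until controllers reaches 0; allowable decrease = 80 hr.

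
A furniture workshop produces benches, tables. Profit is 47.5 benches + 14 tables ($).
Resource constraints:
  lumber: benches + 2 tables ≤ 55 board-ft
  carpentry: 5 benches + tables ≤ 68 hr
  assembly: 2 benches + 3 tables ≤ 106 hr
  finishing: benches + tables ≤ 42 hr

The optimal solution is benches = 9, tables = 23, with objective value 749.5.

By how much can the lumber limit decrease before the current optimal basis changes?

41.4

Binding constraints: lumber, carpentry. The basis is B = [[1,2],[5,1]] with det -9.
Per unit decrease in lumber, x* moves by d = (0.1111, -0.5556).
The basis stays optimal until tables reaches 0; allowable decrease = 41.4 board-ft.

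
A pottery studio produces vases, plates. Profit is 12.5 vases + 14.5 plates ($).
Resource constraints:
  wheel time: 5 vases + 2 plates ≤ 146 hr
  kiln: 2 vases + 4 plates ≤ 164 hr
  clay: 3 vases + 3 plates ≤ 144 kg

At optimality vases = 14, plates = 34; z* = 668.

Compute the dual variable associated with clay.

3.5

At the optimum: wheel time uses 138 of 146 (slack = 8); kiln uses 164 of 164 (binding); clay uses 144 of 144 (binding).
By complementary slackness, y = 0 for the non-binding constraint.
The binding rows give the dual system: 2·y_kiln + 3·y_clay = 12.5 and 4·y_kiln + 3·y_clay = 14.5.
→ y_kiln = 1 and y_clay = 3.5.
Shadow price of clay = 3.5.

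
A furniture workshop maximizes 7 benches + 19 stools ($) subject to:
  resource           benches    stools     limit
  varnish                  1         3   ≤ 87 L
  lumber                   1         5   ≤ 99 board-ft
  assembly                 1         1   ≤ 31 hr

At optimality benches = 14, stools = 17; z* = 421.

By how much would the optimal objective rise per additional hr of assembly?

4

Binding: lumber and assembly. Non-binding: varnish (22 unused).
By complementary slackness, y = 0 for the non-binding constraint.
From A_Bᵀ y = c: 1·y_lumber + 1·y_assembly = 7; 5·y_lumber + 1·y_assembly = 19.
Solving: y_lumber = 3, y_assembly = 4.
Shadow price of assembly = 4.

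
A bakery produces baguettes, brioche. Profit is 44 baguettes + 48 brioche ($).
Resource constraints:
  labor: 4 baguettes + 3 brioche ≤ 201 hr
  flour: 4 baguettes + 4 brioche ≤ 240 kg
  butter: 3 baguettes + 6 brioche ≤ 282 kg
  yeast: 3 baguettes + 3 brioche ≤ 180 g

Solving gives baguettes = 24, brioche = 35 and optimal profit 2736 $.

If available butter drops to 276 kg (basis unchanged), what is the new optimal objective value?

2712

At the optimum: labor uses 201 of 201 (binding); flour uses 236 of 240 (slack = 4); butter uses 282 of 282 (binding); yeast uses 177 of 180 (slack = 3).
Slack constraints have shadow price 0 (complementary slackness).
The binding rows give the dual system: 4·y_labor + 3·y_butter = 44 and 3·y_labor + 6·y_butter = 48.
Solving: y_labor = 8, y_butter = 4.
Δz = y_butter·Δb = 4 × (-6) = -24, so new z* = 2736 − 24 = 2712.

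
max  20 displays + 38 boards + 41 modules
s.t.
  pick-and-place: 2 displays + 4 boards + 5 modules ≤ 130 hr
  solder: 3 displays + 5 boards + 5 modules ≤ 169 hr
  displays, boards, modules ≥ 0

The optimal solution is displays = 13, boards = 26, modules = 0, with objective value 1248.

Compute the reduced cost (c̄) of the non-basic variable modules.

-4

Check each constraint at x*: pick-and-place 130/130 (tight); solder 169/169 (tight).
Dual feasibility on the basic columns requires 2·y_pick-and-place + 3·y_solder = 20, 4·y_pick-and-place + 5·y_solder = 38.
→ y_pick-and-place = 7 and y_solder = 2.
Reduced cost of modules: c₃ − yᵀa₃ = 41 − (7·5 + 2·5) = 41 − 45 = -4.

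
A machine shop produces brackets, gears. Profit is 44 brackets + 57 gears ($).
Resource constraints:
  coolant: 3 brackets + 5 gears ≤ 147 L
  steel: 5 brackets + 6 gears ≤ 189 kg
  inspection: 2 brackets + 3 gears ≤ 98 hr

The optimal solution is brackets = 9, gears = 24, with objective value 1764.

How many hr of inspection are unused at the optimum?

inspection used = 2·9 + 3·24 = 90; slack = 98 − 90 = 8.

8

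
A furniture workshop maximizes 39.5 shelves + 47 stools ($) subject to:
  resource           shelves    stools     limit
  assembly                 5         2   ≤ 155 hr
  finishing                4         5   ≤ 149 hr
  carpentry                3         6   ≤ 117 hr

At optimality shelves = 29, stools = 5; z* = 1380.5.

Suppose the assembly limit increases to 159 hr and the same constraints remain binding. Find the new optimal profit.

1396.5

At the optimum: assembly uses 155 of 155 (binding); finishing uses 141 of 149 (slack = 8); carpentry uses 117 of 117 (binding).
Slack constraints have shadow price 0 (complementary slackness).
From A_Bᵀ y = c: 5·y_assembly + 3·y_carpentry = 39.5; 2·y_assembly + 6·y_carpentry = 47.
Solving: y_assembly = 4, y_carpentry = 6.5.
Δz = y_assembly·Δb = 4 × (4) = 16, so new z* = 1380.5 + 16 = 1396.5.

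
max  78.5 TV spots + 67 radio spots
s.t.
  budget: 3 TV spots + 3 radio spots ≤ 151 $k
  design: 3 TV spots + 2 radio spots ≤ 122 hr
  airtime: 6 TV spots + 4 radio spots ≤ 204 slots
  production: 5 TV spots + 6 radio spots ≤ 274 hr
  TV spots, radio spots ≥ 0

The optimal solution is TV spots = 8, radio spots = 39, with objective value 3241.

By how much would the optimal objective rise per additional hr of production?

5.5

Check each constraint at x*: budget 141/151 (slack 10); design 102/122 (slack 20); airtime 204/204 (tight); production 274/274 (tight).
Since budget, design are not tight, their duals are 0.
From A_Bᵀ y = c: 6·y_airtime + 5·y_production = 78.5; 4·y_airtime + 6·y_production = 67.
Solving: y_airtime = 8.5, y_production = 5.5.
Shadow price of production = 5.5.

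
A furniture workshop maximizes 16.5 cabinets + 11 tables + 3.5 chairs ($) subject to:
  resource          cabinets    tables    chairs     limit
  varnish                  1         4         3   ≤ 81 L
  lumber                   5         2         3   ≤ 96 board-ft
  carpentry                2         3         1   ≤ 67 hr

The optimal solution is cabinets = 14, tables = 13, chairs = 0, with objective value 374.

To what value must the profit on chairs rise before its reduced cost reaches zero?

9.5

Check each constraint at x*: varnish 66/81 (slack 15); lumber 96/96 (tight); carpentry 67/67 (tight).
Slack constraints have shadow price 0 (complementary slackness).
Dual feasibility on the basic columns requires 5·y_lumber + 2·y_carpentry = 16.5, 2·y_lumber + 3·y_carpentry = 11.
Solving: y_lumber = 2.5, y_carpentry = 2.
chairs enters the basis when its profit ≥ yᵀa₃ = 2.5·3 + 2·1 = 9.5.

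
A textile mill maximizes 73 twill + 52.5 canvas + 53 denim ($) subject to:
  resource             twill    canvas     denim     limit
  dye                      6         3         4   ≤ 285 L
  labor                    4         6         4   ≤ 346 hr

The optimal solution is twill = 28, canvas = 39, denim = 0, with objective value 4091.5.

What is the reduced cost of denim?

-1

Check each constraint at x*: dye 285/285 (tight); labor 346/346 (tight).
Dual feasibility on the basic columns requires 6·y_dye + 4·y_labor = 73, 3·y_dye + 6·y_labor = 52.5.
Solving: y_dye = 9.5, y_labor = 4.
Reduced cost of denim: c₃ − yᵀa₃ = 53 − (9.5·4 + 4·4) = 53 − 54 = -1.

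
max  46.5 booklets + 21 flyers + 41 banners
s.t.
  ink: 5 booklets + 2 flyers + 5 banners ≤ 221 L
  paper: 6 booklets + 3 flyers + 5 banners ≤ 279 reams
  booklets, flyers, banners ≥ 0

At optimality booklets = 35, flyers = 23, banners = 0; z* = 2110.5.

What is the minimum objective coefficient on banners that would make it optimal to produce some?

Check each constraint at x*: ink 221/221 (tight); paper 279/279 (tight).
Dual feasibility on the basic columns requires 5·y_ink + 6·y_paper = 46.5, 2·y_ink + 3·y_paper = 21.
→ y_ink = 4.5 and y_paper = 4.
banners enters the basis when its profit ≥ yᵀa₃ = 4.5·5 + 4·5 = 42.5.

42.5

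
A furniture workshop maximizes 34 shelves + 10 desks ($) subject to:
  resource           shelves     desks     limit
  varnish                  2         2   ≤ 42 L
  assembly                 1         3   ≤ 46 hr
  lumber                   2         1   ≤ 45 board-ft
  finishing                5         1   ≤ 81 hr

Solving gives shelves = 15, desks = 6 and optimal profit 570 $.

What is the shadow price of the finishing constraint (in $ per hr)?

At the optimum: varnish uses 42 of 42 (binding); assembly uses 33 of 46 (slack = 13); lumber uses 36 of 45 (slack = 9); finishing uses 81 of 81 (binding).
Slack constraints have shadow price 0 (complementary slackness).
From A_Bᵀ y = c: 2·y_varnish + 5·y_finishing = 34; 2·y_varnish + 1·y_finishing = 10.
Solving: y_varnish = 2, y_finishing = 6.
Shadow price of finishing = 6.

6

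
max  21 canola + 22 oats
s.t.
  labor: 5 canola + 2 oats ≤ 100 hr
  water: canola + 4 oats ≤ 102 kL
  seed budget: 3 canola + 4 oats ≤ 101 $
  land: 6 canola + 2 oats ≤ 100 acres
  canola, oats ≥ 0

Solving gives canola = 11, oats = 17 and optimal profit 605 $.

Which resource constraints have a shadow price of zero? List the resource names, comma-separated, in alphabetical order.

labor: 89/100 (slack 11)
water: 79/102 (slack 23)
seed budget: 101/101 (binding)
land: 100/100 (binding)
By complementary slackness, a constraint with positive slack has shadow price 0 → labor, water.

labor, water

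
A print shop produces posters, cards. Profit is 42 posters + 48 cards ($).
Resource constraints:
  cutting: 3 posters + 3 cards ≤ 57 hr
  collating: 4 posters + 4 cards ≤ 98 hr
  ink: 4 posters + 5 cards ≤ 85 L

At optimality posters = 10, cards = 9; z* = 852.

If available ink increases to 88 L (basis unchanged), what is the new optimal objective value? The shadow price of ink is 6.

870

Δb = 3, so new z* = 852 + (6)·(3) = 852 + 18 = 870.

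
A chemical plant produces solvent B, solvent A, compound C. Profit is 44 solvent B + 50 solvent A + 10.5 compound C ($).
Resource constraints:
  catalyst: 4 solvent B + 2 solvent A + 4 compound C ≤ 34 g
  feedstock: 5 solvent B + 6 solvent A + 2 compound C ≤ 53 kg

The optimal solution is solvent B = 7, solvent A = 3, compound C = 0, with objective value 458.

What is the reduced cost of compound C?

-9.5

Both catalyst and feedstock are binding at x*.
The binding rows give the dual system: 4·y_catalyst + 5·y_feedstock = 44 and 2·y_catalyst + 6·y_feedstock = 50.
Solving: y_catalyst = 1, y_feedstock = 8.
Reduced cost of compound C: c₃ − yᵀa₃ = 10.5 − (1·4 + 8·2) = 10.5 − 20 = -9.5.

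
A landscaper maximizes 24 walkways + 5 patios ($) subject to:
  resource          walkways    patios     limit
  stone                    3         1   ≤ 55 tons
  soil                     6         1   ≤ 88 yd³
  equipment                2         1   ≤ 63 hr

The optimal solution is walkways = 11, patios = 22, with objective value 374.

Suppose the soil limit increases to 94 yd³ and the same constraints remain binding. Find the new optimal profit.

392

Check each constraint at x*: stone 55/55 (tight); soil 88/88 (tight); equipment 44/63 (slack 19).
Slack constraints have shadow price 0 (complementary slackness).
From A_Bᵀ y = c: 3·y_stone + 6·y_soil = 24; 1·y_stone + 1·y_soil = 5.
This yields shadow prices y_stone = 2, y_soil = 3.
Δz = y_soil·Δb = 3 × (6) = 18, so new z* = 374 + 18 = 392.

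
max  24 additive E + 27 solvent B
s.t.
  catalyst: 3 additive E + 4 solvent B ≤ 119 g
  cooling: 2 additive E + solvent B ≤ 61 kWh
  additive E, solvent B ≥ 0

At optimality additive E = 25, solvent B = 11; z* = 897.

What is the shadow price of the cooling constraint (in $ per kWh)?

Both catalyst and cooling are binding at x*.
Dual feasibility on the basic columns requires 3·y_catalyst + 2·y_cooling = 24, 4·y_catalyst + 1·y_cooling = 27.
This yields shadow prices y_catalyst = 6, y_cooling = 3.
Shadow price of cooling = 3.

3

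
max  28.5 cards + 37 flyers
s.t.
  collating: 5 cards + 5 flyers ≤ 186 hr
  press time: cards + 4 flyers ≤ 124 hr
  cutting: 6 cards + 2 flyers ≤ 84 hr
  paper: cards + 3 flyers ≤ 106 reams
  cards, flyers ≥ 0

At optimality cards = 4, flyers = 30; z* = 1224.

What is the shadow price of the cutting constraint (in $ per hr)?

3.5

At the optimum: collating uses 170 of 186 (slack = 16); press time uses 124 of 124 (binding); cutting uses 84 of 84 (binding); paper uses 94 of 106 (slack = 12).
By complementary slackness, y = 0 for the non-binding constraints.
The binding rows give the dual system: 1·y_press time + 6·y_cutting = 28.5 and 4·y_press time + 2·y_cutting = 37.
Solving: y_press time = 7.5, y_cutting = 3.5.
Shadow price of cutting = 3.5.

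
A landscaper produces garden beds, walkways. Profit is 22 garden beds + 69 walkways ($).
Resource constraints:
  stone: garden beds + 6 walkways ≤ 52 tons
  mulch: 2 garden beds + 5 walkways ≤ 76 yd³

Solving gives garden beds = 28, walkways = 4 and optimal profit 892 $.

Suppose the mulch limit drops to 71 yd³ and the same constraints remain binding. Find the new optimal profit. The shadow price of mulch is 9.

Δb = -5, so new z* = 892 + (9)·(-5) = 892 − 45 = 847.

847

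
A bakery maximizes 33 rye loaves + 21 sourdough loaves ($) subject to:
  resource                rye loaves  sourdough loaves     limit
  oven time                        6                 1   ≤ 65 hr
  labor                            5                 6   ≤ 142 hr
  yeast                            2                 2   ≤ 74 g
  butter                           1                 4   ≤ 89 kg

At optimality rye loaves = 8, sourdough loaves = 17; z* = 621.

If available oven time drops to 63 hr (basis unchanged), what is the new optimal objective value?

615

Check each constraint at x*: oven time 65/65 (tight); labor 142/142 (tight); yeast 50/74 (slack 24); butter 76/89 (slack 13).
By complementary slackness, y = 0 for the non-binding constraints.
Dual feasibility on the basic columns requires 6·y_oven time + 5·y_labor = 33, 1·y_oven time + 6·y_labor = 21.
Solving: y_oven time = 3, y_labor = 3.
Δz = y_oven time·Δb = 3 × (-2) = -6, so new z* = 621 − 6 = 615.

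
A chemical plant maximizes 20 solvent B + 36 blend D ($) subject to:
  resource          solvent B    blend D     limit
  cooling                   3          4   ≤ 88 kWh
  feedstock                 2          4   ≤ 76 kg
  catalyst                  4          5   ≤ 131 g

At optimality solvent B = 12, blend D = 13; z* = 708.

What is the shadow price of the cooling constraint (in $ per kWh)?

2

Binding: cooling and feedstock. Non-binding: catalyst (18 unused).
Since catalyst is not tight, its dual is 0.
Dual feasibility on the basic columns requires 3·y_cooling + 2·y_feedstock = 20, 4·y_cooling + 4·y_feedstock = 36.
→ y_cooling = 2 and y_feedstock = 7.
Shadow price of cooling = 2.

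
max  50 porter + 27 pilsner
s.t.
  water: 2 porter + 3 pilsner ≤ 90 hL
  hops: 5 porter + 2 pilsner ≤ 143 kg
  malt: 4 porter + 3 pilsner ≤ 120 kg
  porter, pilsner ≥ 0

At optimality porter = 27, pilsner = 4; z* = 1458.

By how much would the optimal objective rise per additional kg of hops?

Binding: hops and malt. Non-binding: water (24 unused).
By complementary slackness, y = 0 for the non-binding constraint.
Dual feasibility on the basic columns requires 5·y_hops + 4·y_malt = 50, 2·y_hops + 3·y_malt = 27.
Solving: y_hops = 6, y_malt = 5.
Shadow price of hops = 6.

6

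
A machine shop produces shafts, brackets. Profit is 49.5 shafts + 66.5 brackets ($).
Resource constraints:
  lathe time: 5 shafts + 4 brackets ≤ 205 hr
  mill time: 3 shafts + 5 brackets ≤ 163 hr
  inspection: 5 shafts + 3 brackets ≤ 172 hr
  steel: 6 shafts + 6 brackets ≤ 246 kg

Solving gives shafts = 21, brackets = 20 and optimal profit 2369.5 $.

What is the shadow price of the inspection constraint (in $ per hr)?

At the optimum: lathe time uses 185 of 205 (slack = 20); mill time uses 163 of 163 (binding); inspection uses 165 of 172 (slack = 7); steel uses 246 of 246 (binding).
By complementary slackness, y = 0 for the non-binding constraints.
From A_Bᵀ y = c: 3·y_mill time + 6·y_steel = 49.5; 5·y_mill time + 6·y_steel = 66.5.
Solving: y_mill time = 8.5, y_steel = 4.
Shadow price of inspection = 0.

0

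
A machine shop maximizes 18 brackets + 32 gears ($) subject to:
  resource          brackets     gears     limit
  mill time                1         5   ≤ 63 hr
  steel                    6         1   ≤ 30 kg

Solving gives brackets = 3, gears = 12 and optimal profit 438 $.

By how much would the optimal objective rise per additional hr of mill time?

At the optimum: mill time uses 63 of 63 (binding); steel uses 30 of 30 (binding).
The binding rows give the dual system: 1·y_mill time + 6·y_steel = 18 and 5·y_mill time + 1·y_steel = 32.
Solving: y_mill time = 6, y_steel = 2.
Shadow price of mill time = 6.

6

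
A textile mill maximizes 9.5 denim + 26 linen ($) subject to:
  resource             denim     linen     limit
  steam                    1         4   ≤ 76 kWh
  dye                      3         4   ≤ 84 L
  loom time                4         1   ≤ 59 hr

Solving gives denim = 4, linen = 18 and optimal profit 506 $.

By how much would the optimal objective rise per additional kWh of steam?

5

Check each constraint at x*: steam 76/76 (tight); dye 84/84 (tight); loom time 34/59 (slack 25).
Slack constraints have shadow price 0 (complementary slackness).
The binding rows give the dual system: 1·y_steam + 3·y_dye = 9.5 and 4·y_steam + 4·y_dye = 26.
This yields shadow prices y_steam = 5, y_dye = 1.5.
Shadow price of steam = 5.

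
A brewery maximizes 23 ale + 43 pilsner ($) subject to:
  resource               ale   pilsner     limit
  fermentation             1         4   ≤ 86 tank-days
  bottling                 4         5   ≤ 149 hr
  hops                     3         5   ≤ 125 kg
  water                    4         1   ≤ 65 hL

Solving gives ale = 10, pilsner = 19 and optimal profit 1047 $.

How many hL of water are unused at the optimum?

water used = 4·10 + 1·19 = 59; slack = 65 − 59 = 6.

6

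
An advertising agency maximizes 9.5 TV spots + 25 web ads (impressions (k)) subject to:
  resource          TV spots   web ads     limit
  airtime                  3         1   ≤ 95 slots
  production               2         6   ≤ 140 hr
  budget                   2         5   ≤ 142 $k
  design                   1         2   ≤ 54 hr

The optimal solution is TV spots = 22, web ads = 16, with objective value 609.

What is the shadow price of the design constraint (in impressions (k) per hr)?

Binding: production and design. Non-binding: airtime (13 unused), budget (18 unused).
By complementary slackness, y = 0 for the non-binding constraints.
From A_Bᵀ y = c: 2·y_production + 1·y_design = 9.5; 6·y_production + 2·y_design = 25.
This yields shadow prices y_production = 3, y_design = 3.5.
Shadow price of design = 3.5.

3.5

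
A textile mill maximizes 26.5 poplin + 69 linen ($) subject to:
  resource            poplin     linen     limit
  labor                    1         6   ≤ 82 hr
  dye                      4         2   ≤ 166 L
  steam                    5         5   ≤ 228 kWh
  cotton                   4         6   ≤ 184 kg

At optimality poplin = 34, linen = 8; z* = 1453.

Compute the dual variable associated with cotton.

5

Binding: labor and cotton. Non-binding: dye (14 unused), steam (18 unused).
Since dye, steam are not tight, their duals are 0.
The binding rows give the dual system: 1·y_labor + 4·y_cotton = 26.5 and 6·y_labor + 6·y_cotton = 69.
Solving: y_labor = 6.5, y_cotton = 5.
Shadow price of cotton = 5.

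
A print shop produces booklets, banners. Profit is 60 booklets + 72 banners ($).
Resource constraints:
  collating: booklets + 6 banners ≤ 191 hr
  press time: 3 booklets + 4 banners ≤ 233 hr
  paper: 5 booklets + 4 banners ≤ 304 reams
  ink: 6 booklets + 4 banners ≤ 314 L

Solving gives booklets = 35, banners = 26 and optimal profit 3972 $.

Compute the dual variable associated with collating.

At the optimum: collating uses 191 of 191 (binding); press time uses 209 of 233 (slack = 24); paper uses 279 of 304 (slack = 25); ink uses 314 of 314 (binding).
Slack constraints have shadow price 0 (complementary slackness).
The binding rows give the dual system: 1·y_collating + 6·y_ink = 60 and 6·y_collating + 4·y_ink = 72.
Solving: y_collating = 6, y_ink = 9.
Shadow price of collating = 6.

6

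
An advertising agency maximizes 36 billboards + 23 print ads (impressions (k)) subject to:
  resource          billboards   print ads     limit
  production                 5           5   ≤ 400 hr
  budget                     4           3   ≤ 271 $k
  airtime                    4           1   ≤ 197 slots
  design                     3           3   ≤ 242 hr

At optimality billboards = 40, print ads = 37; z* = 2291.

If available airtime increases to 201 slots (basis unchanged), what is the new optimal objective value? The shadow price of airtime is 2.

2299

Δb = 4, so new z* = 2291 + (2)·(4) = 2291 + 8 = 2299.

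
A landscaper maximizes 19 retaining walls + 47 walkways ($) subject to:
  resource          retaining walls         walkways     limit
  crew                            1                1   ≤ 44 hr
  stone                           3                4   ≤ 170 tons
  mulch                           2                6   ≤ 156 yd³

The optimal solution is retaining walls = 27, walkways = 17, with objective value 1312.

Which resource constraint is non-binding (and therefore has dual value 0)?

stone

crew: 44/44 (binding)
stone: 149/170 (slack 21)
mulch: 156/156 (binding)
By complementary slackness, a constraint with positive slack has shadow price 0 → stone.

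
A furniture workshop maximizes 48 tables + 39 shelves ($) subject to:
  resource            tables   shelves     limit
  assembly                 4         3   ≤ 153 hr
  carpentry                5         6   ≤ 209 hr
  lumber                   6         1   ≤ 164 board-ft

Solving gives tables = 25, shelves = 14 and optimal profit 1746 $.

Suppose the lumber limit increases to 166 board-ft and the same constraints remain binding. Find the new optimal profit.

Check each constraint at x*: assembly 142/153 (slack 11); carpentry 209/209 (tight); lumber 164/164 (tight).
Slack constraints have shadow price 0 (complementary slackness).
From A_Bᵀ y = c: 5·y_carpentry + 6·y_lumber = 48; 6·y_carpentry + 1·y_lumber = 39.
This yields shadow prices y_carpentry = 6, y_lumber = 3.
Δz = y_lumber·Δb = 3 × (2) = 6, so new z* = 1746 + 6 = 1752.

1752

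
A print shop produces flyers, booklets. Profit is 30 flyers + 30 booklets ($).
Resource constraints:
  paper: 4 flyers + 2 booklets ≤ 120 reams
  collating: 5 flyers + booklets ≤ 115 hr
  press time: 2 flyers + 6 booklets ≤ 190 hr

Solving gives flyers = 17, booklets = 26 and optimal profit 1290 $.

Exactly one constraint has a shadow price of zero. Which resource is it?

collating

paper: 120/120 (binding)
collating: 111/115 (slack 4)
press time: 190/190 (binding)
By complementary slackness, a constraint with positive slack has shadow price 0 → collating.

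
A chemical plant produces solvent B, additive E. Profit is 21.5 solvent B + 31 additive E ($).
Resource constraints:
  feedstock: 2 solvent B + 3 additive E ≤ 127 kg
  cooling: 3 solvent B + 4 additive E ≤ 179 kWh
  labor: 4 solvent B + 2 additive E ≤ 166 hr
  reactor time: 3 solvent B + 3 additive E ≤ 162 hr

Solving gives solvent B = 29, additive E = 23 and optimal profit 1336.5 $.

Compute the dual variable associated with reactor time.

0

At the optimum: feedstock uses 127 of 127 (binding); cooling uses 179 of 179 (binding); labor uses 162 of 166 (slack = 4); reactor time uses 156 of 162 (slack = 6).
Since labor, reactor time are not tight, their duals are 0.
From A_Bᵀ y = c: 2·y_feedstock + 3·y_cooling = 21.5; 3·y_feedstock + 4·y_cooling = 31.
This yields shadow prices y_feedstock = 7, y_cooling = 2.5.
Shadow price of reactor time = 0.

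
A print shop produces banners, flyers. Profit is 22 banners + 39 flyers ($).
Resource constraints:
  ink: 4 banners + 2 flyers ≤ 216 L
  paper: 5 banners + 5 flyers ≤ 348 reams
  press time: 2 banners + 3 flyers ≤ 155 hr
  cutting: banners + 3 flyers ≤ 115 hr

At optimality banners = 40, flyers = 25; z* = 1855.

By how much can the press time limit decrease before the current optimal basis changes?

40

Binding constraints: press time, cutting. The basis is B = [[2,3],[1,3]] with det 3.
Per unit decrease in press time, x* moves by d = (-1, 0.3333).
The basis stays optimal until banners reaches 0; allowable decrease = 40 hr.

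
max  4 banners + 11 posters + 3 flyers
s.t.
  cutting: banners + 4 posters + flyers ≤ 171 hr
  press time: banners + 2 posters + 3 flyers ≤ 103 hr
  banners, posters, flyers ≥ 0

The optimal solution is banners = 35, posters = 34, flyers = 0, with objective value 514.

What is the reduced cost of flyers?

-6

Both cutting and press time are binding at x*.
Dual feasibility on the basic columns requires 1·y_cutting + 1·y_press time = 4, 4·y_cutting + 2·y_press time = 11.
This yields shadow prices y_cutting = 1.5, y_press time = 2.5.
Reduced cost of flyers: c₃ − yᵀa₃ = 3 − (1.5·1 + 2.5·3) = 3 − 9 = -6.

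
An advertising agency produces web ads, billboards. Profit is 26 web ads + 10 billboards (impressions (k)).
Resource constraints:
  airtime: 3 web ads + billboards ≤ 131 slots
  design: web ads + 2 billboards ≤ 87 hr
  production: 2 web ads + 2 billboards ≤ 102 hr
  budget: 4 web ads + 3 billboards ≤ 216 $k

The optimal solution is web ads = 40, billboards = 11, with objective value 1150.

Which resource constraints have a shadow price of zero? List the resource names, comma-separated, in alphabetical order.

budget, design

airtime: 131/131 (binding)
design: 62/87 (slack 25)
production: 102/102 (binding)
budget: 193/216 (slack 23)
By complementary slackness, a constraint with positive slack has shadow price 0 → budget, design.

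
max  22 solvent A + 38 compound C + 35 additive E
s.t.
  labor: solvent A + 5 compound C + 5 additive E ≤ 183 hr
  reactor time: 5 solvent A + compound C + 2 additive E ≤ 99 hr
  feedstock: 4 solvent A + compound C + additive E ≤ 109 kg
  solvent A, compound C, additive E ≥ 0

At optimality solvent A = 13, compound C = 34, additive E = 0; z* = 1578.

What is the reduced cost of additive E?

Binding: labor and reactor time. Non-binding: feedstock (23 unused).
Since feedstock is not tight, its dual is 0.
From A_Bᵀ y = c: 1·y_labor + 5·y_reactor time = 22; 5·y_labor + 1·y_reactor time = 38.
This yields shadow prices y_labor = 7, y_reactor time = 3.
Reduced cost of additive E: c₃ − yᵀa₃ = 35 − (7·5 + 3·2) = 35 − 41 = -6.

-6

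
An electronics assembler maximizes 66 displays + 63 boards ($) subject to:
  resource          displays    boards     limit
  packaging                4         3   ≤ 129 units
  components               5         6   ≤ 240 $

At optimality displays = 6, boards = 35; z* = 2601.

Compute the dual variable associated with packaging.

9

At the optimum: packaging uses 129 of 129 (binding); components uses 240 of 240 (binding).
From A_Bᵀ y = c: 4·y_packaging + 5·y_components = 66; 3·y_packaging + 6·y_components = 63.
Solving: y_packaging = 9, y_components = 6.
Shadow price of packaging = 9.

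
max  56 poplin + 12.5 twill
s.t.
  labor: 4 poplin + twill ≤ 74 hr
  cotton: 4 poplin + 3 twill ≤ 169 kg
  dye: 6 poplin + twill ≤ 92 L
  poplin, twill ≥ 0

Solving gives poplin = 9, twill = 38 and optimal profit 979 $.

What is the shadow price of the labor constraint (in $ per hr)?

Check each constraint at x*: labor 74/74 (tight); cotton 150/169 (slack 19); dye 92/92 (tight).
By complementary slackness, y = 0 for the non-binding constraint.
From A_Bᵀ y = c: 4·y_labor + 6·y_dye = 56; 1·y_labor + 1·y_dye = 12.5.
This yields shadow prices y_labor = 9.5, y_dye = 3.
Shadow price of labor = 9.5.

9.5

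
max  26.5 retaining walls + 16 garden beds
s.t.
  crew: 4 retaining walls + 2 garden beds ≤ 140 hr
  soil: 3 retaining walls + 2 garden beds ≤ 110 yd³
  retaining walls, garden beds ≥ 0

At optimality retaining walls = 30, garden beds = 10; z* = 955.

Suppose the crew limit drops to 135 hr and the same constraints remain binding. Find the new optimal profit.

At the optimum: crew uses 140 of 140 (binding); soil uses 110 of 110 (binding).
The binding rows give the dual system: 4·y_crew + 3·y_soil = 26.5 and 2·y_crew + 2·y_soil = 16.
→ y_crew = 2.5 and y_soil = 5.5.
Δz = y_crew·Δb = 2.5 × (-5) = -12.5, so new z* = 955 − 12.5 = 942.5.

942.5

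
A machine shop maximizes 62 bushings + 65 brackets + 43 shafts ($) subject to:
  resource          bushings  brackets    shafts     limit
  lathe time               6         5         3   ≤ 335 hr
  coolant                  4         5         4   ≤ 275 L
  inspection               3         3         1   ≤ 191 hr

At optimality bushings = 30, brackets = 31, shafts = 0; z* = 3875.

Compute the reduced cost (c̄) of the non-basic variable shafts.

-4

At the optimum: lathe time uses 335 of 335 (binding); coolant uses 275 of 275 (binding); inspection uses 183 of 191 (slack = 8).
Slack constraints have shadow price 0 (complementary slackness).
The binding rows give the dual system: 6·y_lathe time + 4·y_coolant = 62 and 5·y_lathe time + 5·y_coolant = 65.
Solving: y_lathe time = 5, y_coolant = 8.
Reduced cost of shafts: c₃ − yᵀa₃ = 43 − (5·3 + 8·4) = 43 − 47 = -4.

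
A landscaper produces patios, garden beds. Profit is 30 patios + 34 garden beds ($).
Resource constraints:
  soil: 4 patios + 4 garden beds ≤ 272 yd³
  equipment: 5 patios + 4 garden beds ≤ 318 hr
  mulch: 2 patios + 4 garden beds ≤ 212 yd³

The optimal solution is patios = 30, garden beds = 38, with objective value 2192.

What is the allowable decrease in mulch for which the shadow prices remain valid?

Binding constraints: soil, mulch. The basis is B = [[4,4],[2,4]] with det 8.
Per unit decrease in mulch, x* moves by d = (0.5, -0.5).
The basis stays optimal until equipment becomes binding; allowable decrease = 32 yd³.

32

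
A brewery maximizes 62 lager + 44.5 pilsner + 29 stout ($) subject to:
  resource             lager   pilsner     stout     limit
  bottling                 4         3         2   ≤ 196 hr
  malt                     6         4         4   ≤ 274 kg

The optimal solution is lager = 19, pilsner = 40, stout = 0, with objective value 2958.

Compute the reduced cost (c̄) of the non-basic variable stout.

-6

At the optimum: bottling uses 196 of 196 (binding); malt uses 274 of 274 (binding).
From A_Bᵀ y = c: 4·y_bottling + 6·y_malt = 62; 3·y_bottling + 4·y_malt = 44.5.
Solving: y_bottling = 9.5, y_malt = 4.
Reduced cost of stout: c₃ − yᵀa₃ = 29 − (9.5·2 + 4·4) = 29 − 35 = -6.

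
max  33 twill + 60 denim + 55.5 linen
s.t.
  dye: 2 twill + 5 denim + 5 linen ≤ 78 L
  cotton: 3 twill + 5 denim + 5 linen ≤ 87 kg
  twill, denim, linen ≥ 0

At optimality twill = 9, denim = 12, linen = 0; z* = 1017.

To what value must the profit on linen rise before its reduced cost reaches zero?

60

Both dye and cotton are binding at x*.
Dual feasibility on the basic columns requires 2·y_dye + 3·y_cotton = 33, 5·y_dye + 5·y_cotton = 60.
This yields shadow prices y_dye = 3, y_cotton = 9.
linen enters the basis when its profit ≥ yᵀa₃ = 3·5 + 9·5 = 60.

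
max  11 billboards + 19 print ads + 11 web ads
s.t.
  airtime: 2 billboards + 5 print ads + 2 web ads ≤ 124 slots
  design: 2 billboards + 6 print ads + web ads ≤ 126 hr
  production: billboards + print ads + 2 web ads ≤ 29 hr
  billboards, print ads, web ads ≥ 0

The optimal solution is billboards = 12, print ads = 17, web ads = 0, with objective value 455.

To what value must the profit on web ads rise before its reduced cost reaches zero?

16

Binding: design and production. Non-binding: airtime (15 unused).
Since airtime is not tight, its dual is 0.
From A_Bᵀ y = c: 2·y_design + 1·y_production = 11; 6·y_design + 1·y_production = 19.
This yields shadow prices y_design = 2, y_production = 7.
web ads enters the basis when its profit ≥ yᵀa₃ = 2·1 + 7·2 = 16.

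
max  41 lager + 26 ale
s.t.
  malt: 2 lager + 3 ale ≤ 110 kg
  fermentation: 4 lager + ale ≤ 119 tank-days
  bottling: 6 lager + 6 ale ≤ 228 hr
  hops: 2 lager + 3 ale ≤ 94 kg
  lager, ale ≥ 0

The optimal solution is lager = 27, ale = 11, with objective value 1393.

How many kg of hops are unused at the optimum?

hops used = 2·27 + 3·11 = 87; slack = 94 − 87 = 7.

7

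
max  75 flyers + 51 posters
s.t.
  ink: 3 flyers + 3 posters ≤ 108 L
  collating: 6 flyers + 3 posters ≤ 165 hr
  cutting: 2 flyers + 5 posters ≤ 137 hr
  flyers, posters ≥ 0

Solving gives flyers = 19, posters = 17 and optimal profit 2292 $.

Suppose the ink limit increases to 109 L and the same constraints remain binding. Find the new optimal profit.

Check each constraint at x*: ink 108/108 (tight); collating 165/165 (tight); cutting 123/137 (slack 14).
By complementary slackness, y = 0 for the non-binding constraint.
From A_Bᵀ y = c: 3·y_ink + 6·y_collating = 75; 3·y_ink + 3·y_collating = 51.
This yields shadow prices y_ink = 9, y_collating = 8.
Δz = y_ink·Δb = 9 × (1) = 9, so new z* = 2292 + 9 = 2301.

2301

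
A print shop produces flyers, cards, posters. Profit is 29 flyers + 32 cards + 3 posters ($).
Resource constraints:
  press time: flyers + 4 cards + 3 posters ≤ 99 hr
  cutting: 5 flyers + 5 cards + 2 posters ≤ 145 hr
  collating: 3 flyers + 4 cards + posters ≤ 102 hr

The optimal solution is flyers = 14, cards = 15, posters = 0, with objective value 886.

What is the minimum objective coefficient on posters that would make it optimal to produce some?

11

At the optimum: press time uses 74 of 99 (slack = 25); cutting uses 145 of 145 (binding); collating uses 102 of 102 (binding).
Since press time is not tight, its dual is 0.
From A_Bᵀ y = c: 5·y_cutting + 3·y_collating = 29; 5·y_cutting + 4·y_collating = 32.
→ y_cutting = 4 and y_collating = 3.
posters enters the basis when its profit ≥ yᵀa₃ = 4·2 + 3·1 = 11.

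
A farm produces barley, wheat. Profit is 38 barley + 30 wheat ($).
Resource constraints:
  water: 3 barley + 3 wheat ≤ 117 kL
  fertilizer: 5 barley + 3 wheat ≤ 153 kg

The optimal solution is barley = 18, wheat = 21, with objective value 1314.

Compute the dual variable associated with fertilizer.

4

Both water and fertilizer are binding at x*.
Dual feasibility on the basic columns requires 3·y_water + 5·y_fertilizer = 38, 3·y_water + 3·y_fertilizer = 30.
This yields shadow prices y_water = 6, y_fertilizer = 4.
Shadow price of fertilizer = 4.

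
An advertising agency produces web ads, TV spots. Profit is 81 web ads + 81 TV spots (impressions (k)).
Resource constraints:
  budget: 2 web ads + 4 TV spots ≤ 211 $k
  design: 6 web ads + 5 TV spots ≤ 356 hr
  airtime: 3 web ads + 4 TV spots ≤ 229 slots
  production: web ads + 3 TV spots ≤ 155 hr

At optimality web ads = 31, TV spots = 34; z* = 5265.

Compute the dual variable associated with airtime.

Check each constraint at x*: budget 198/211 (slack 13); design 356/356 (tight); airtime 229/229 (tight); production 133/155 (slack 22).
Since budget, production are not tight, their duals are 0.
The binding rows give the dual system: 6·y_design + 3·y_airtime = 81 and 5·y_design + 4·y_airtime = 81.
Solving: y_design = 9, y_airtime = 9.
Shadow price of airtime = 9.

9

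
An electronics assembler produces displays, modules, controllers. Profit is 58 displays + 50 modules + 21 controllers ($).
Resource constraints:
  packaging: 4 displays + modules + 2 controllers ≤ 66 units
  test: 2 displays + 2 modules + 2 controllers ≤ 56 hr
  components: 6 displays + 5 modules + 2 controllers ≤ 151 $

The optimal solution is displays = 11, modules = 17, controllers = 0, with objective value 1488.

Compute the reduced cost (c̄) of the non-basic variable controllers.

-5

Binding: test and components. Non-binding: packaging (5 unused).
Since packaging is not tight, its dual is 0.
Dual feasibility on the basic columns requires 2·y_test + 6·y_components = 58, 2·y_test + 5·y_components = 50.
→ y_test = 5 and y_components = 8.
Reduced cost of controllers: c₃ − yᵀa₃ = 21 − (5·2 + 8·2) = 21 − 26 = -5.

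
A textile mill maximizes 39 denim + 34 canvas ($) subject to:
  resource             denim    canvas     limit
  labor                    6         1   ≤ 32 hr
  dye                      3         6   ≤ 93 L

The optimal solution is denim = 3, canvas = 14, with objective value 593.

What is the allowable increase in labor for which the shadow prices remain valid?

Binding constraints: labor, dye. The basis is B = [[6,1],[3,6]] with det 33.
Per unit increase in labor, x* moves by d = (0.1818, -0.0909).
The basis stays optimal until canvas reaches 0; allowable increase = 154 hr.

154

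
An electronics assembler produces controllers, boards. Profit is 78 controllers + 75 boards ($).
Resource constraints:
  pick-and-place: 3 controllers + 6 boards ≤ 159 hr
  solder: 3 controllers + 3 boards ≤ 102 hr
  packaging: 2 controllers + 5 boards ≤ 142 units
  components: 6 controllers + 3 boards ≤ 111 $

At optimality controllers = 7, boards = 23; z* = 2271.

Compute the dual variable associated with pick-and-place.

8

At the optimum: pick-and-place uses 159 of 159 (binding); solder uses 90 of 102 (slack = 12); packaging uses 129 of 142 (slack = 13); components uses 111 of 111 (binding).
Since solder, packaging are not tight, their duals are 0.
The binding rows give the dual system: 3·y_pick-and-place + 6·y_components = 78 and 6·y_pick-and-place + 3·y_components = 75.
→ y_pick-and-place = 8 and y_components = 9.
Shadow price of pick-and-place = 8.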